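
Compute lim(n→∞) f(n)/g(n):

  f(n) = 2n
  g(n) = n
2

Since 2n and n have the same growth rate (O(n)),
the ratio converges to a constant: 2.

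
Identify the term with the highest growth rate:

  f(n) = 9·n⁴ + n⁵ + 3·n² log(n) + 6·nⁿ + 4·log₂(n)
6·nⁿ

Looking at each term:
  - 9·n⁴ is O(n⁴)
  - n⁵ is O(n⁵)
  - 3·n² log(n) is O(n² log n)
  - 6·nⁿ is O(nⁿ)
  - 4·log₂(n) is O(log n)

The term 6·nⁿ (O(nⁿ)) grows fastest and dominates all others.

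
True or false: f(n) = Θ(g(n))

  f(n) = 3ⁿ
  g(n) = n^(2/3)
False

f(n) = 3ⁿ is O(3ⁿ), and g(n) = n^(2/3) is O(n^(2/3)).
Since they have different growth rates, f(n) = Θ(g(n)) is false.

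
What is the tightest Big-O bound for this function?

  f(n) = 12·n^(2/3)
O(n^(2/3))

The dominant term in 12·n^(2/3) is 12·n^(2/3), which is Θ(n^(2/3)).
Constants are absorbed, so the tightest bound is O(n^(2/3)).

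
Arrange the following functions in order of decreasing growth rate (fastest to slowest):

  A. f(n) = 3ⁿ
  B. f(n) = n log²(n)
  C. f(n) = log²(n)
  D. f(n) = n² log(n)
A > D > B > C

Comparing growth rates:
A = 3ⁿ is O(3ⁿ)
D = n² log(n) is O(n² log n)
B = n log²(n) is O(n log² n)
C = log²(n) is O(log² n)

Therefore, the order from fastest to slowest is: A > D > B > C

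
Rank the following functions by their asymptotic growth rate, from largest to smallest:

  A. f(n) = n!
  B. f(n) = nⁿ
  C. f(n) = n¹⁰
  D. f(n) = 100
B > A > C > D

Comparing growth rates:
B = nⁿ is O(nⁿ)
A = n! is O(n!)
C = n¹⁰ is O(n¹⁰)
D = 100 is O(1)

Therefore, the order from fastest to slowest is: B > A > C > D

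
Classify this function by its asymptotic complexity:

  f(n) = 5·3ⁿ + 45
O(3ⁿ)

The dominant term in 5·3ⁿ + 45 is 5·3ⁿ, which is Θ(3ⁿ).
Lower-order terms (45) are asymptotically negligible.
Constants are absorbed, so the tightest bound is O(3ⁿ).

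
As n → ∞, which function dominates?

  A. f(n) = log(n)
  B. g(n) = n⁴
B

f(n) = log(n) is O(log n), while g(n) = n⁴ is O(n⁴).
Since O(n⁴) grows faster than O(log n), g(n) dominates.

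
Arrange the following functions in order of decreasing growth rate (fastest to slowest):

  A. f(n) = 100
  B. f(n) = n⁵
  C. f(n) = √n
B > C > A

Comparing growth rates:
B = n⁵ is O(n⁵)
C = √n is O(√n)
A = 100 is O(1)

Therefore, the order from fastest to slowest is: B > C > A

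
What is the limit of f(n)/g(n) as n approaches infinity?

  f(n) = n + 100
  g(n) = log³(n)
∞

Since n + 100 (O(n)) grows faster than log³(n) (O(log³ n)),
the ratio f(n)/g(n) → ∞ as n → ∞.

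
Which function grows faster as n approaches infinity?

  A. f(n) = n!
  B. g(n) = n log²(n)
A

f(n) = n! is O(n!), while g(n) = n log²(n) is O(n log² n).
Since O(n!) grows faster than O(n log² n), f(n) dominates.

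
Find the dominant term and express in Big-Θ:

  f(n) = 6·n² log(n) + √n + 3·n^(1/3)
Θ(n² log n)

Order the terms by growth rate: 3·n^(1/3) ≺ √n ≺ 6·n² log(n).
The fastest-growing term 6·n² log(n) dominates as n → ∞; dropping its constant factor gives Θ(n² log n).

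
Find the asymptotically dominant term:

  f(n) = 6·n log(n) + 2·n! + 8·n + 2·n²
2·n!

Looking at each term:
  - 6·n log(n) is O(n log n)
  - 2·n! is O(n!)
  - 8·n is O(n)
  - 2·n² is O(n²)

The term 2·n! (O(n!)) grows fastest and dominates all others.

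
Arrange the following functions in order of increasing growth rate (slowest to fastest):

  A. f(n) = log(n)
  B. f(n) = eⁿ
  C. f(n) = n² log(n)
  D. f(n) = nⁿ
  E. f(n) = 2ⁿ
A < C < E < B < D

Comparing growth rates:
A = log(n) is O(log n)
C = n² log(n) is O(n² log n)
E = 2ⁿ is O(2ⁿ)
B = eⁿ is O(eⁿ)
D = nⁿ is O(nⁿ)

Therefore, the order from slowest to fastest is: A < C < E < B < D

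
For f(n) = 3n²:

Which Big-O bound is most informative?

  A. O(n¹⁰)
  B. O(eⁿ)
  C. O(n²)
C

f(n) = 3n² is O(n²).
All listed options are valid Big-O bounds (upper bounds),
but O(n²) is the tightest (smallest valid bound).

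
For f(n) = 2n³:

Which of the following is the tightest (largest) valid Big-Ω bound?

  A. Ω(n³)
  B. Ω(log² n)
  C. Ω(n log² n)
A

f(n) = 2n³ is Ω(n³).
All listed options are valid Big-Ω bounds (lower bounds),
but Ω(n³) is the tightest (largest valid bound).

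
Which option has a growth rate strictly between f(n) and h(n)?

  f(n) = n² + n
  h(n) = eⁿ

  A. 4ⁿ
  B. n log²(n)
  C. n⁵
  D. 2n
C

We need g(n) with n² + n = o(g(n)) and g(n) = o(eⁿ), i.e. O(n²) ≺ g ≺ O(eⁿ).
Check each option:
  A. 4ⁿ — O(4ⁿ) does not grow strictly slower than h(n)
  B. n log²(n) — O(n log² n) does not grow strictly faster than f(n)
  C. n⁵ — O(n⁵) is strictly between O(n²) and O(eⁿ) ✓
  D. 2n — O(n) does not grow strictly faster than f(n)

Only option C (n⁵) lies strictly between.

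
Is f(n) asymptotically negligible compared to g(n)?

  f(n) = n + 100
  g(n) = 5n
False

f(n) = n + 100 is O(n), and g(n) = 5n is O(n).
Since they have the same growth rate, f(n) = o(g(n)) is false.
(f = o(g) requires f to grow strictly slower, not equal.)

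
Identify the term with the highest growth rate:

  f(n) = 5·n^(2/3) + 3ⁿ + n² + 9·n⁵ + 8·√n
3ⁿ

Looking at each term:
  - 5·n^(2/3) is O(n^(2/3))
  - 3ⁿ is O(3ⁿ)
  - n² is O(n²)
  - 9·n⁵ is O(n⁵)
  - 8·√n is O(√n)

The term 3ⁿ (O(3ⁿ)) grows fastest and dominates all others.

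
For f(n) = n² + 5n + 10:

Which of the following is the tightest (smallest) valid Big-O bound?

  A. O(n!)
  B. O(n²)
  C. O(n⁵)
B

f(n) = n² + 5n + 10 is O(n²).
All listed options are valid Big-O bounds (upper bounds),
but O(n²) is the tightest (smallest valid bound).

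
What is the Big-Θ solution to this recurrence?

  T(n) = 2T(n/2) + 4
Θ(n)

Master Theorem: a = 2, b = 2, f(n) = 4.
Compute the critical exponent d = log₂(2) = 1.
Compare f(n) = Θ(1) against n^d:
  k = 0 < d = 1, so f(n) = O(n^(d-ε)) — Case 1.
  The recursion cost dominates: T(n) = Θ(n^d) = Θ(n).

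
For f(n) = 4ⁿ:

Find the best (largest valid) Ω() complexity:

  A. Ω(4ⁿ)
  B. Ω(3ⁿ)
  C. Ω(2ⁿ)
A

f(n) = 4ⁿ is Ω(4ⁿ).
All listed options are valid Big-Ω bounds (lower bounds),
but Ω(4ⁿ) is the tightest (largest valid bound).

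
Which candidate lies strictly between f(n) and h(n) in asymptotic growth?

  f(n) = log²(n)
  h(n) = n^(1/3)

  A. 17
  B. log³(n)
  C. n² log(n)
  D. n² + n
B

We need g(n) with log²(n) = o(g(n)) and g(n) = o(n^(1/3)), i.e. O(log² n) ≺ g ≺ O(n^(1/3)).
Check each option:
  A. 17 — O(1) does not grow strictly faster than f(n)
  B. log³(n) — O(log³ n) is strictly between O(log² n) and O(n^(1/3)) ✓
  C. n² log(n) — O(n² log n) does not grow strictly slower than h(n)
  D. n² + n — O(n²) does not grow strictly slower than h(n)

Only option B (log³(n)) lies strictly between.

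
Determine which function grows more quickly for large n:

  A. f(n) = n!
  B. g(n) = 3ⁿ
A

f(n) = n! is O(n!), while g(n) = 3ⁿ is O(3ⁿ).
Since O(n!) grows faster than O(3ⁿ), f(n) dominates.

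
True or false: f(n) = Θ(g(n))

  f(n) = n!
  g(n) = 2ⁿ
False

f(n) = n! is O(n!), and g(n) = 2ⁿ is O(2ⁿ).
Since they have different growth rates, f(n) = Θ(g(n)) is false.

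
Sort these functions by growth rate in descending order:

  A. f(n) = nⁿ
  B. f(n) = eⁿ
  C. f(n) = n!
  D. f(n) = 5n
A > C > B > D

Comparing growth rates:
A = nⁿ is O(nⁿ)
C = n! is O(n!)
B = eⁿ is O(eⁿ)
D = 5n is O(n)

Therefore, the order from fastest to slowest is: A > C > B > D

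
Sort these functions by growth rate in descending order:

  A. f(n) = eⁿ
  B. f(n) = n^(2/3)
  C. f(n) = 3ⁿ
C > A > B

Comparing growth rates:
C = 3ⁿ is O(3ⁿ)
A = eⁿ is O(eⁿ)
B = n^(2/3) is O(n^(2/3))

Therefore, the order from fastest to slowest is: C > A > B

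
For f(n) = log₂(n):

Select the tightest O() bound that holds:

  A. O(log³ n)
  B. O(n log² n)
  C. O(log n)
C

f(n) = log₂(n) is O(log n).
All listed options are valid Big-O bounds (upper bounds),
but O(log n) is the tightest (smallest valid bound).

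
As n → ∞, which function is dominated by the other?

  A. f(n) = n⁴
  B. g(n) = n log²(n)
B

f(n) = n⁴ is O(n⁴), while g(n) = n log²(n) is O(n log² n).
Since O(n log² n) grows slower than O(n⁴), g(n) is dominated.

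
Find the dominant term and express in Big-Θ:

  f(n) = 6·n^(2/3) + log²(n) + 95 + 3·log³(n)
Θ(n^(2/3))

Order the terms by growth rate: 95 ≺ log²(n) ≺ 3·log³(n) ≺ 6·n^(2/3).
The fastest-growing term 6·n^(2/3) dominates as n → ∞; dropping its constant factor gives Θ(n^(2/3)).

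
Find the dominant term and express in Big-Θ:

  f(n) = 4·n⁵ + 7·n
Θ(n⁵)

Order the terms by growth rate: 7·n ≺ 4·n⁵.
The fastest-growing term 4·n⁵ dominates as n → ∞; dropping its constant factor gives Θ(n⁵).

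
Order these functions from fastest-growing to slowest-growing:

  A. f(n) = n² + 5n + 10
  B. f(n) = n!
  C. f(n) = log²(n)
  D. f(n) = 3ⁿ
B > D > A > C

Comparing growth rates:
B = n! is O(n!)
D = 3ⁿ is O(3ⁿ)
A = n² + 5n + 10 is O(n²)
C = log²(n) is O(log² n)

Therefore, the order from fastest to slowest is: B > D > A > C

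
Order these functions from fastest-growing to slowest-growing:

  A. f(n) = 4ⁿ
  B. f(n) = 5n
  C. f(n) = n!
C > A > B

Comparing growth rates:
C = n! is O(n!)
A = 4ⁿ is O(4ⁿ)
B = 5n is O(n)

Therefore, the order from fastest to slowest is: C > A > B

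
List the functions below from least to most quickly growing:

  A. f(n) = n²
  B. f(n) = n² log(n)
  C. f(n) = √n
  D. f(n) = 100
D < C < A < B

Comparing growth rates:
D = 100 is O(1)
C = √n is O(√n)
A = n² is O(n²)
B = n² log(n) is O(n² log n)

Therefore, the order from slowest to fastest is: D < C < A < B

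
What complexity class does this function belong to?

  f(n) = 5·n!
O(n!)

The dominant term in 5·n! is 5·n!, which is Θ(n!).
Constants are absorbed, so the tightest bound is O(n!).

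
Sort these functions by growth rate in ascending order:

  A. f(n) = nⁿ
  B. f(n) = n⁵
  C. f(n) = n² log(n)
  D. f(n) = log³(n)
D < C < B < A

Comparing growth rates:
D = log³(n) is O(log³ n)
C = n² log(n) is O(n² log n)
B = n⁵ is O(n⁵)
A = nⁿ is O(nⁿ)

Therefore, the order from slowest to fastest is: D < C < B < A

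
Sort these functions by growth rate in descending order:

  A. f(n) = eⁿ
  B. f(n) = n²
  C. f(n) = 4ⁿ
C > A > B

Comparing growth rates:
C = 4ⁿ is O(4ⁿ)
A = eⁿ is O(eⁿ)
B = n² is O(n²)

Therefore, the order from fastest to slowest is: C > A > B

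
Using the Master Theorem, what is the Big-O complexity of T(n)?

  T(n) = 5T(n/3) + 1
Θ(n^log₃(5))

Master Theorem: a = 5, b = 3, f(n) = 1.
Compute the critical exponent d = log₃(5) = 1.465.
Compare f(n) = Θ(1) against n^d:
  k = 0 < d = 1.465, so f(n) = O(n^(d-ε)) — Case 1.
  The recursion cost dominates: T(n) = Θ(n^d) = Θ(n^log₃(5)).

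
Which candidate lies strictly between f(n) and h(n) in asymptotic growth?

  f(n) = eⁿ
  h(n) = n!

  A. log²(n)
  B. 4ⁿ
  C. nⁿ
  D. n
B

We need g(n) with eⁿ = o(g(n)) and g(n) = o(n!), i.e. O(eⁿ) ≺ g ≺ O(n!).
Check each option:
  A. log²(n) — O(log² n) does not grow strictly faster than f(n)
  B. 4ⁿ — O(4ⁿ) is strictly between O(eⁿ) and O(n!) ✓
  C. nⁿ — O(nⁿ) does not grow strictly slower than h(n)
  D. n — O(n) does not grow strictly faster than f(n)

Only option B (4ⁿ) lies strictly between.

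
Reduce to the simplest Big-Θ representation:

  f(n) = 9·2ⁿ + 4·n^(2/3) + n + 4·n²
Θ(2ⁿ)

Order the terms by growth rate: 4·n^(2/3) ≺ n ≺ 4·n² ≺ 9·2ⁿ.
The fastest-growing term 9·2ⁿ dominates as n → ∞; dropping its constant factor gives Θ(2ⁿ).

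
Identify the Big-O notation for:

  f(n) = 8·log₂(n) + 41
O(log n)

The dominant term in 8·log₂(n) + 41 is 8·log₂(n), which is Θ(log n).
Lower-order terms (41) are asymptotically negligible.
Constants are absorbed, so the tightest bound is O(log n).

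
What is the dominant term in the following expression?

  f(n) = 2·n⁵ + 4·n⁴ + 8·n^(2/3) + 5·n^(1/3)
2·n⁵

Looking at each term:
  - 2·n⁵ is O(n⁵)
  - 4·n⁴ is O(n⁴)
  - 8·n^(2/3) is O(n^(2/3))
  - 5·n^(1/3) is O(n^(1/3))

The term 2·n⁵ (O(n⁵)) grows fastest and dominates all others.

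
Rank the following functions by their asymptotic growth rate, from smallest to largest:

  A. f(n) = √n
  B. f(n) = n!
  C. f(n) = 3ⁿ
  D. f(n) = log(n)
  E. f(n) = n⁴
D < A < E < C < B

Comparing growth rates:
D = log(n) is O(log n)
A = √n is O(√n)
E = n⁴ is O(n⁴)
C = 3ⁿ is O(3ⁿ)
B = n! is O(n!)

Therefore, the order from slowest to fastest is: D < A < E < C < B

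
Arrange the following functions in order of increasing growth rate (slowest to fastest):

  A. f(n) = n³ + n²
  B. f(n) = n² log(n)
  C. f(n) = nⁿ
B < A < C

Comparing growth rates:
B = n² log(n) is O(n² log n)
A = n³ + n² is O(n³)
C = nⁿ is O(nⁿ)

Therefore, the order from slowest to fastest is: B < A < C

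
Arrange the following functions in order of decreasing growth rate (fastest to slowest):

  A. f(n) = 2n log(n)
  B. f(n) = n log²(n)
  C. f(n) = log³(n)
B > A > C

Comparing growth rates:
B = n log²(n) is O(n log² n)
A = 2n log(n) is O(n log n)
C = log³(n) is O(log³ n)

Therefore, the order from fastest to slowest is: B > A > C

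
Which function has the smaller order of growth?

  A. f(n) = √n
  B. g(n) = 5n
A

f(n) = √n is O(√n), while g(n) = 5n is O(n).
Since O(√n) grows slower than O(n), f(n) is dominated.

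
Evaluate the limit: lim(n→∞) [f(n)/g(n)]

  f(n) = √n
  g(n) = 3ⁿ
0

Since √n (O(√n)) grows slower than 3ⁿ (O(3ⁿ)),
the ratio f(n)/g(n) → 0 as n → ∞.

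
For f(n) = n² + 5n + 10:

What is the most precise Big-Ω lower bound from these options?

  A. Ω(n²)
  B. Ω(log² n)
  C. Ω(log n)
A

f(n) = n² + 5n + 10 is Ω(n²).
All listed options are valid Big-Ω bounds (lower bounds),
but Ω(n²) is the tightest (largest valid bound).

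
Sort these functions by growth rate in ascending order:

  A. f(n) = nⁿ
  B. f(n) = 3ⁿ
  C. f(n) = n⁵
C < B < A

Comparing growth rates:
C = n⁵ is O(n⁵)
B = 3ⁿ is O(3ⁿ)
A = nⁿ is O(nⁿ)

Therefore, the order from slowest to fastest is: C < B < A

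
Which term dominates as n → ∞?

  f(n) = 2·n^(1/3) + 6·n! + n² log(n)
6·n!

Looking at each term:
  - 2·n^(1/3) is O(n^(1/3))
  - 6·n! is O(n!)
  - n² log(n) is O(n² log n)

The term 6·n! (O(n!)) grows fastest and dominates all others.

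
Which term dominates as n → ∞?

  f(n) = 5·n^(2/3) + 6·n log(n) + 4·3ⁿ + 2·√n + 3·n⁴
4·3ⁿ

Looking at each term:
  - 5·n^(2/3) is O(n^(2/3))
  - 6·n log(n) is O(n log n)
  - 4·3ⁿ is O(3ⁿ)
  - 2·√n is O(√n)
  - 3·n⁴ is O(n⁴)

The term 4·3ⁿ (O(3ⁿ)) grows fastest and dominates all others.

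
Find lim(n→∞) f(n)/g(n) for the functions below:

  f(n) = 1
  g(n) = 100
1/100

Since 1 and 100 have the same growth rate (O(1)),
the ratio converges to a constant: 1/100.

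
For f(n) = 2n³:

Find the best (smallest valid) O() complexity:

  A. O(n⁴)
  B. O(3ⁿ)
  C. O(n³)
C

f(n) = 2n³ is O(n³).
All listed options are valid Big-O bounds (upper bounds),
but O(n³) is the tightest (smallest valid bound).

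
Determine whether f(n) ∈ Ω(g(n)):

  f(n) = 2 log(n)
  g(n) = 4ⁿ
False

f(n) = 2 log(n) is O(log n), and g(n) = 4ⁿ is O(4ⁿ).
Since O(log n) grows slower than O(4ⁿ), f(n) = Ω(g(n)) is false.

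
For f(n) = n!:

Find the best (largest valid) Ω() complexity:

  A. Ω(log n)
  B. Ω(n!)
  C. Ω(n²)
B

f(n) = n! is Ω(n!).
All listed options are valid Big-Ω bounds (lower bounds),
but Ω(n!) is the tightest (largest valid bound).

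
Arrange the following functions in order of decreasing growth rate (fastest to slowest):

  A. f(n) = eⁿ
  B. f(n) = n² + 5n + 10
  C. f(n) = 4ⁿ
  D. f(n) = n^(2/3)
C > A > B > D

Comparing growth rates:
C = 4ⁿ is O(4ⁿ)
A = eⁿ is O(eⁿ)
B = n² + 5n + 10 is O(n²)
D = n^(2/3) is O(n^(2/3))

Therefore, the order from fastest to slowest is: C > A > B > D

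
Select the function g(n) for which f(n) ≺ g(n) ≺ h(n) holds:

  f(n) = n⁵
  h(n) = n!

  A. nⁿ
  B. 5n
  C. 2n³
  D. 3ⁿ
D

We need g(n) with n⁵ = o(g(n)) and g(n) = o(n!), i.e. O(n⁵) ≺ g ≺ O(n!).
Check each option:
  A. nⁿ — O(nⁿ) does not grow strictly slower than h(n)
  B. 5n — O(n) does not grow strictly faster than f(n)
  C. 2n³ — O(n³) does not grow strictly faster than f(n)
  D. 3ⁿ — O(3ⁿ) is strictly between O(n⁵) and O(n!) ✓

Only option D (3ⁿ) lies strictly between.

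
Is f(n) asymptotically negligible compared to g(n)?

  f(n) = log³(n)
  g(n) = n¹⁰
True

f(n) = log³(n) is O(log³ n), and g(n) = n¹⁰ is O(n¹⁰).
Since O(log³ n) grows strictly slower than O(n¹⁰), f(n) = o(g(n)) is true.
This means lim(n→∞) f(n)/g(n) = 0.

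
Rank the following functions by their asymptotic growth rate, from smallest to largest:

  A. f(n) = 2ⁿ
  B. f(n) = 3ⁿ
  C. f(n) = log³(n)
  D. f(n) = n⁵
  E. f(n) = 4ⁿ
C < D < A < B < E

Comparing growth rates:
C = log³(n) is O(log³ n)
D = n⁵ is O(n⁵)
A = 2ⁿ is O(2ⁿ)
B = 3ⁿ is O(3ⁿ)
E = 4ⁿ is O(4ⁿ)

Therefore, the order from slowest to fastest is: C < D < A < B < E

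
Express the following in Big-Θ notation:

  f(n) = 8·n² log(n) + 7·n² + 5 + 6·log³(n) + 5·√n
Θ(n² log n)

Order the terms by growth rate: 5 ≺ 6·log³(n) ≺ 5·√n ≺ 7·n² ≺ 8·n² log(n).
The fastest-growing term 8·n² log(n) dominates as n → ∞; dropping its constant factor gives Θ(n² log n).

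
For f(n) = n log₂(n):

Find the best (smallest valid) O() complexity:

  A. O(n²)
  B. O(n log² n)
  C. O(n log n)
C

f(n) = n log₂(n) is O(n log n).
All listed options are valid Big-O bounds (upper bounds),
but O(n log n) is the tightest (smallest valid bound).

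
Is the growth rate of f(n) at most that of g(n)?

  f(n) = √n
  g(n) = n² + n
True

f(n) = √n is O(√n), and g(n) = n² + n is O(n²).
Since O(√n) ⊆ O(n²) (f grows no faster than g), f(n) = O(g(n)) is true.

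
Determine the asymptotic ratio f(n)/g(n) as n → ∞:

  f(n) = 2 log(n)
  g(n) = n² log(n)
0

Since 2 log(n) (O(log n)) grows slower than n² log(n) (O(n² log n)),
the ratio f(n)/g(n) → 0 as n → ∞.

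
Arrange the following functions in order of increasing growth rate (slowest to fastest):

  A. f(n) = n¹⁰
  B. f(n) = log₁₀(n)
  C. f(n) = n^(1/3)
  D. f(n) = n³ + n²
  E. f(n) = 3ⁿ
B < C < D < A < E

Comparing growth rates:
B = log₁₀(n) is O(log n)
C = n^(1/3) is O(n^(1/3))
D = n³ + n² is O(n³)
A = n¹⁰ is O(n¹⁰)
E = 3ⁿ is O(3ⁿ)

Therefore, the order from slowest to fastest is: B < C < D < A < E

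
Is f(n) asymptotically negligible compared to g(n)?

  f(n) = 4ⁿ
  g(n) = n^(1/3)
False

f(n) = 4ⁿ is O(4ⁿ), and g(n) = n^(1/3) is O(n^(1/3)).
Since O(4ⁿ) grows faster than or equal to O(n^(1/3)), f(n) = o(g(n)) is false.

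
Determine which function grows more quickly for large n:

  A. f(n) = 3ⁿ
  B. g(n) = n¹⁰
A

f(n) = 3ⁿ is O(3ⁿ), while g(n) = n¹⁰ is O(n¹⁰).
Since O(3ⁿ) grows faster than O(n¹⁰), f(n) dominates.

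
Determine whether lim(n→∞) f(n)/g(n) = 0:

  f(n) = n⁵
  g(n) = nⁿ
True

f(n) = n⁵ is O(n⁵), and g(n) = nⁿ is O(nⁿ).
Since O(n⁵) grows strictly slower than O(nⁿ), f(n) = o(g(n)) is true.
This means lim(n→∞) f(n)/g(n) = 0.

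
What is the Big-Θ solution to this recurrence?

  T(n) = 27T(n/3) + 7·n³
Θ(n³ log n)

Master Theorem: a = 27, b = 3, f(n) = 7·n³.
Compute the critical exponent d = log₃(27) = 3.
Compare f(n) = Θ(n³) against n^d:
  k = 3 = d, so f(n) = Θ(n^d) — Case 2.
  Work is balanced across levels: T(n) = Θ(n^d log n) = Θ(n³ log n).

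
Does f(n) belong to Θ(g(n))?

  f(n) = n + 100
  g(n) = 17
False

f(n) = n + 100 is O(n), and g(n) = 17 is O(1).
Since they have different growth rates, f(n) = Θ(g(n)) is false.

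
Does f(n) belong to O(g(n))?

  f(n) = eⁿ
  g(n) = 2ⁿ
False

f(n) = eⁿ is O(eⁿ), and g(n) = 2ⁿ is O(2ⁿ).
Since O(eⁿ) grows faster than O(2ⁿ), f(n) = O(g(n)) is false.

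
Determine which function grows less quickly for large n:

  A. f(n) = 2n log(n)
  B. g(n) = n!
A

f(n) = 2n log(n) is O(n log n), while g(n) = n! is O(n!).
Since O(n log n) grows slower than O(n!), f(n) is dominated.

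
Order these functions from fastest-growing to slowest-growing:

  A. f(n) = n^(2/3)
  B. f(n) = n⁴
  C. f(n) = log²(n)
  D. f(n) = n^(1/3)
B > A > D > C

Comparing growth rates:
B = n⁴ is O(n⁴)
A = n^(2/3) is O(n^(2/3))
D = n^(1/3) is O(n^(1/3))
C = log²(n) is O(log² n)

Therefore, the order from fastest to slowest is: B > A > D > C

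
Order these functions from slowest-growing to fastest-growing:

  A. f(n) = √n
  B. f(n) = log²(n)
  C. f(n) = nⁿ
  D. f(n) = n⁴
B < A < D < C

Comparing growth rates:
B = log²(n) is O(log² n)
A = √n is O(√n)
D = n⁴ is O(n⁴)
C = nⁿ is O(nⁿ)

Therefore, the order from slowest to fastest is: B < A < D < C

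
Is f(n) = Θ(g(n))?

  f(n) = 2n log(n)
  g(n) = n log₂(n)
True

f(n) = 2n log(n) and g(n) = n log₂(n) are both O(n log n).
Since they have the same asymptotic growth rate, f(n) = Θ(g(n)) is true.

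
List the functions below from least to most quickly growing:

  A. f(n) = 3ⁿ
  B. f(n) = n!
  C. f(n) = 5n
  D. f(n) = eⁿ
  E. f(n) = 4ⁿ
C < D < A < E < B

Comparing growth rates:
C = 5n is O(n)
D = eⁿ is O(eⁿ)
A = 3ⁿ is O(3ⁿ)
E = 4ⁿ is O(4ⁿ)
B = n! is O(n!)

Therefore, the order from slowest to fastest is: C < D < A < E < B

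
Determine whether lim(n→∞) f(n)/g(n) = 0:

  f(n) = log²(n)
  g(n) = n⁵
True

f(n) = log²(n) is O(log² n), and g(n) = n⁵ is O(n⁵).
Since O(log² n) grows strictly slower than O(n⁵), f(n) = o(g(n)) is true.
This means lim(n→∞) f(n)/g(n) = 0.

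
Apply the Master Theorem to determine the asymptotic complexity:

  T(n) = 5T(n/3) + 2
Θ(n^log₃(5))

Master Theorem: a = 5, b = 3, f(n) = 2.
Compute the critical exponent d = log₃(5) = 1.465.
Compare f(n) = Θ(1) against n^d:
  k = 0 < d = 1.465, so f(n) = O(n^(d-ε)) — Case 1.
  The recursion cost dominates: T(n) = Θ(n^d) = Θ(n^log₃(5)).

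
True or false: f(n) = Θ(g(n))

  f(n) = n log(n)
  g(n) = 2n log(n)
True

f(n) = n log(n) and g(n) = 2n log(n) are both O(n log n).
Since they have the same asymptotic growth rate, f(n) = Θ(g(n)) is true.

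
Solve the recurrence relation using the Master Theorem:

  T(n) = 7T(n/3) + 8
Θ(n^log₃(7))

Master Theorem: a = 7, b = 3, f(n) = 8.
Compute the critical exponent d = log₃(7) = 1.771.
Compare f(n) = Θ(1) against n^d:
  k = 0 < d = 1.771, so f(n) = O(n^(d-ε)) — Case 1.
  The recursion cost dominates: T(n) = Θ(n^d) = Θ(n^log₃(7)).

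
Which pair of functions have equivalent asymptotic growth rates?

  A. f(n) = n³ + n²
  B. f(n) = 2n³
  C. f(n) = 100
A and B

Examining each function:
  A. n³ + n² is O(n³)
  B. 2n³ is O(n³)
  C. 100 is O(1)

Functions A and B both have the same complexity class.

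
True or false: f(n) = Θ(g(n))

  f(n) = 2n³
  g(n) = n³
True

f(n) = 2n³ and g(n) = n³ are both O(n³).
Since they have the same asymptotic growth rate, f(n) = Θ(g(n)) is true.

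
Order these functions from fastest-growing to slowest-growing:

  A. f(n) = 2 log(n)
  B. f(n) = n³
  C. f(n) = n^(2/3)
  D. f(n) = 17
B > C > A > D

Comparing growth rates:
B = n³ is O(n³)
C = n^(2/3) is O(n^(2/3))
A = 2 log(n) is O(log n)
D = 17 is O(1)

Therefore, the order from fastest to slowest is: B > C > A > D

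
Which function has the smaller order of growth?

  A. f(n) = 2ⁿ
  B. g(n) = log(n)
B

f(n) = 2ⁿ is O(2ⁿ), while g(n) = log(n) is O(log n).
Since O(log n) grows slower than O(2ⁿ), g(n) is dominated.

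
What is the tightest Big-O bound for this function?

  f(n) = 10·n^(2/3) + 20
O(n^(2/3))

The dominant term in 10·n^(2/3) + 20 is 10·n^(2/3), which is Θ(n^(2/3)).
Lower-order terms (20) are asymptotically negligible.
Constants are absorbed, so the tightest bound is O(n^(2/3)).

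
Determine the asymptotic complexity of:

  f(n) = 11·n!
O(n!)

The dominant term in 11·n! is 11·n!, which is Θ(n!).
Constants are absorbed, so the tightest bound is O(n!).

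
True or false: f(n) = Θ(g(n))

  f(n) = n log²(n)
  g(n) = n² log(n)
False

f(n) = n log²(n) is O(n log² n), and g(n) = n² log(n) is O(n² log n).
Since they have different growth rates, f(n) = Θ(g(n)) is false.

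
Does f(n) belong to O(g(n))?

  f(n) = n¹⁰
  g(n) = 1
False

f(n) = n¹⁰ is O(n¹⁰), and g(n) = 1 is O(1).
Since O(n¹⁰) grows faster than O(1), f(n) = O(g(n)) is false.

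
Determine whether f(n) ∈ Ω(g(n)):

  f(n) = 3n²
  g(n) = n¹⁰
False

f(n) = 3n² is O(n²), and g(n) = n¹⁰ is O(n¹⁰).
Since O(n²) grows slower than O(n¹⁰), f(n) = Ω(g(n)) is false.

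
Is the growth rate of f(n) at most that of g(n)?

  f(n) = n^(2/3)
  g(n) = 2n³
True

f(n) = n^(2/3) is O(n^(2/3)), and g(n) = 2n³ is O(n³).
Since O(n^(2/3)) ⊆ O(n³) (f grows no faster than g), f(n) = O(g(n)) is true.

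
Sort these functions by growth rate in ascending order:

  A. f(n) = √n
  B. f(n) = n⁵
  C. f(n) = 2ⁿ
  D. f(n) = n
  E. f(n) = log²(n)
E < A < D < B < C

Comparing growth rates:
E = log²(n) is O(log² n)
A = √n is O(√n)
D = n is O(n)
B = n⁵ is O(n⁵)
C = 2ⁿ is O(2ⁿ)

Therefore, the order from slowest to fastest is: E < A < D < B < C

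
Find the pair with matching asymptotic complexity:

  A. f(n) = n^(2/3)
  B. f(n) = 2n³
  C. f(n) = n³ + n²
B and C

Examining each function:
  A. n^(2/3) is O(n^(2/3))
  B. 2n³ is O(n³)
  C. n³ + n² is O(n³)

Functions B and C both have the same complexity class.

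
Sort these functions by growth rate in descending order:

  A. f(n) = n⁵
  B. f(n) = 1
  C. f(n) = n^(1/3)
A > C > B

Comparing growth rates:
A = n⁵ is O(n⁵)
C = n^(1/3) is O(n^(1/3))
B = 1 is O(1)

Therefore, the order from fastest to slowest is: A > C > B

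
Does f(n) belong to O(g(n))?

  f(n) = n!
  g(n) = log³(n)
False

f(n) = n! is O(n!), and g(n) = log³(n) is O(log³ n).
Since O(n!) grows faster than O(log³ n), f(n) = O(g(n)) is false.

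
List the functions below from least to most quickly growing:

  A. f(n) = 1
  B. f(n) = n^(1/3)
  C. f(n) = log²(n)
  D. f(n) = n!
A < C < B < D

Comparing growth rates:
A = 1 is O(1)
C = log²(n) is O(log² n)
B = n^(1/3) is O(n^(1/3))
D = n! is O(n!)

Therefore, the order from slowest to fastest is: A < C < B < D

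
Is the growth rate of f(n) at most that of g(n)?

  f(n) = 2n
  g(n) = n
True

f(n) = 2n and g(n) = n are both O(n).
Big-O permits equal growth rates (f ≤ c·g for some c), so f(n) = O(g(n)) is true.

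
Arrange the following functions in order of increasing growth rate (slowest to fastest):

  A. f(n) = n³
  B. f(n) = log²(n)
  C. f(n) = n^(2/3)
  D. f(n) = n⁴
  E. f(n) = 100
E < B < C < A < D

Comparing growth rates:
E = 100 is O(1)
B = log²(n) is O(log² n)
C = n^(2/3) is O(n^(2/3))
A = n³ is O(n³)
D = n⁴ is O(n⁴)

Therefore, the order from slowest to fastest is: E < B < C < A < D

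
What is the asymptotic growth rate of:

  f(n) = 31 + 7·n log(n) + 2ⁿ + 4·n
Θ(2ⁿ)

Order the terms by growth rate: 31 ≺ 4·n ≺ 7·n log(n) ≺ 2ⁿ.
The fastest-growing term 2ⁿ dominates as n → ∞; dropping its constant factor gives Θ(2ⁿ).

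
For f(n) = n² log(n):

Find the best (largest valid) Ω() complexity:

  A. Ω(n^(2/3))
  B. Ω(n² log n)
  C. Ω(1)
B

f(n) = n² log(n) is Ω(n² log n).
All listed options are valid Big-Ω bounds (lower bounds),
but Ω(n² log n) is the tightest (largest valid bound).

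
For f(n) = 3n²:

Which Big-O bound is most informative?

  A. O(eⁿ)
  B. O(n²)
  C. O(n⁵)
B

f(n) = 3n² is O(n²).
All listed options are valid Big-O bounds (upper bounds),
but O(n²) is the tightest (smallest valid bound).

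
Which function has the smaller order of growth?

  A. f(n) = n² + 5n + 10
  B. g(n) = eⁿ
A

f(n) = n² + 5n + 10 is O(n²), while g(n) = eⁿ is O(eⁿ).
Since O(n²) grows slower than O(eⁿ), f(n) is dominated.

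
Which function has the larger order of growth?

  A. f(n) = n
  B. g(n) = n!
B

f(n) = n is O(n), while g(n) = n! is O(n!).
Since O(n!) grows faster than O(n), g(n) dominates.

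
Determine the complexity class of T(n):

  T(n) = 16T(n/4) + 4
Θ(n²)

Master Theorem: a = 16, b = 4, f(n) = 4.
Compute the critical exponent d = log₄(16) = 2.
Compare f(n) = Θ(1) against n^d:
  k = 0 < d = 2, so f(n) = O(n^(d-ε)) — Case 1.
  The recursion cost dominates: T(n) = Θ(n^d) = Θ(n²).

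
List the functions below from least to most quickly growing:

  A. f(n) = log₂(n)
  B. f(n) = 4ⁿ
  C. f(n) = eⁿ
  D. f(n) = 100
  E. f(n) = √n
D < A < E < C < B

Comparing growth rates:
D = 100 is O(1)
A = log₂(n) is O(log n)
E = √n is O(√n)
C = eⁿ is O(eⁿ)
B = 4ⁿ is O(4ⁿ)

Therefore, the order from slowest to fastest is: D < A < E < C < B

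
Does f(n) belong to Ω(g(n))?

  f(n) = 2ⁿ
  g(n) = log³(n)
True

f(n) = 2ⁿ is O(2ⁿ), and g(n) = log³(n) is O(log³ n).
Since O(2ⁿ) grows at least as fast as O(log³ n), f(n) = Ω(g(n)) is true.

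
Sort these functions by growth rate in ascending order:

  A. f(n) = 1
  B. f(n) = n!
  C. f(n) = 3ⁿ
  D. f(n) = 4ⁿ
A < C < D < B

Comparing growth rates:
A = 1 is O(1)
C = 3ⁿ is O(3ⁿ)
D = 4ⁿ is O(4ⁿ)
B = n! is O(n!)

Therefore, the order from slowest to fastest is: A < C < D < B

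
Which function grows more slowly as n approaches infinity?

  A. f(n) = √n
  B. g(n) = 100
B

f(n) = √n is O(√n), while g(n) = 100 is O(1).
Since O(1) grows slower than O(√n), g(n) is dominated.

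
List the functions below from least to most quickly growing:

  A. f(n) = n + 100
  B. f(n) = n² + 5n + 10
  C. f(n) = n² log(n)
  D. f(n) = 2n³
A < B < C < D

Comparing growth rates:
A = n + 100 is O(n)
B = n² + 5n + 10 is O(n²)
C = n² log(n) is O(n² log n)
D = 2n³ is O(n³)

Therefore, the order from slowest to fastest is: A < B < C < D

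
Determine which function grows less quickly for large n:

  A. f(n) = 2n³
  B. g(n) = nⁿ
A

f(n) = 2n³ is O(n³), while g(n) = nⁿ is O(nⁿ).
Since O(n³) grows slower than O(nⁿ), f(n) is dominated.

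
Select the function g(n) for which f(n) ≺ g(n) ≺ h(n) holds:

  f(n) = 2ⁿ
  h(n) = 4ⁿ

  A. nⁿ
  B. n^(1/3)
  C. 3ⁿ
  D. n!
C

We need g(n) with 2ⁿ = o(g(n)) and g(n) = o(4ⁿ), i.e. O(2ⁿ) ≺ g ≺ O(4ⁿ).
Check each option:
  A. nⁿ — O(nⁿ) does not grow strictly slower than h(n)
  B. n^(1/3) — O(n^(1/3)) does not grow strictly faster than f(n)
  C. 3ⁿ — O(3ⁿ) is strictly between O(2ⁿ) and O(4ⁿ) ✓
  D. n! — O(n!) does not grow strictly slower than h(n)

Only option C (3ⁿ) lies strictly between.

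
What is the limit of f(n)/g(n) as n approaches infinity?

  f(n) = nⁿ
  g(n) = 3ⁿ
∞

Since nⁿ (O(nⁿ)) grows faster than 3ⁿ (O(3ⁿ)),
the ratio f(n)/g(n) → ∞ as n → ∞.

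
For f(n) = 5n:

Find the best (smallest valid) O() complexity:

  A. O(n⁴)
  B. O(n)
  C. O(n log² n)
B

f(n) = 5n is O(n).
All listed options are valid Big-O bounds (upper bounds),
but O(n) is the tightest (smallest valid bound).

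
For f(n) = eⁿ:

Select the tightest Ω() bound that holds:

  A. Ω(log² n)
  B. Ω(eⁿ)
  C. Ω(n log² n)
B

f(n) = eⁿ is Ω(eⁿ).
All listed options are valid Big-Ω bounds (lower bounds),
but Ω(eⁿ) is the tightest (largest valid bound).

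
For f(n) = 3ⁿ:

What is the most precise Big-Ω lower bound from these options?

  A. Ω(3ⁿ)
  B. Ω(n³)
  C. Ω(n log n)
A

f(n) = 3ⁿ is Ω(3ⁿ).
All listed options are valid Big-Ω bounds (lower bounds),
but Ω(3ⁿ) is the tightest (largest valid bound).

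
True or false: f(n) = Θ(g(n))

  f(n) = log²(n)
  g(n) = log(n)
False

f(n) = log²(n) is O(log² n), and g(n) = log(n) is O(log n).
Since they have different growth rates, f(n) = Θ(g(n)) is false.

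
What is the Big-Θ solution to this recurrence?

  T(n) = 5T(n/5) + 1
Θ(n)

Master Theorem: a = 5, b = 5, f(n) = 1.
Compute the critical exponent d = log₅(5) = 1.
Compare f(n) = Θ(1) against n^d:
  k = 0 < d = 1, so f(n) = O(n^(d-ε)) — Case 1.
  The recursion cost dominates: T(n) = Θ(n^d) = Θ(n).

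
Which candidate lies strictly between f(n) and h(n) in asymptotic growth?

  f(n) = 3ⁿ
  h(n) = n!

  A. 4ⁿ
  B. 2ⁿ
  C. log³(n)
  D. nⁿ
A

We need g(n) with 3ⁿ = o(g(n)) and g(n) = o(n!), i.e. O(3ⁿ) ≺ g ≺ O(n!).
Check each option:
  A. 4ⁿ — O(4ⁿ) is strictly between O(3ⁿ) and O(n!) ✓
  B. 2ⁿ — O(2ⁿ) does not grow strictly faster than f(n)
  C. log³(n) — O(log³ n) does not grow strictly faster than f(n)
  D. nⁿ — O(nⁿ) does not grow strictly slower than h(n)

Only option A (4ⁿ) lies strictly between.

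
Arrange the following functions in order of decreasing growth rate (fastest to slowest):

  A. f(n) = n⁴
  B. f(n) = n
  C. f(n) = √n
A > B > C

Comparing growth rates:
A = n⁴ is O(n⁴)
B = n is O(n)
C = √n is O(√n)

Therefore, the order from fastest to slowest is: A > B > C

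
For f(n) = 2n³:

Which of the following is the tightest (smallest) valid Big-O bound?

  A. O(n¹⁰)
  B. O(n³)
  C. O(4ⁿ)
B

f(n) = 2n³ is O(n³).
All listed options are valid Big-O bounds (upper bounds),
but O(n³) is the tightest (smallest valid bound).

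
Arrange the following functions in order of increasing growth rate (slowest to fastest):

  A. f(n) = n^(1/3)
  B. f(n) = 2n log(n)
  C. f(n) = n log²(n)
A < B < C

Comparing growth rates:
A = n^(1/3) is O(n^(1/3))
B = 2n log(n) is O(n log n)
C = n log²(n) is O(n log² n)

Therefore, the order from slowest to fastest is: A < B < C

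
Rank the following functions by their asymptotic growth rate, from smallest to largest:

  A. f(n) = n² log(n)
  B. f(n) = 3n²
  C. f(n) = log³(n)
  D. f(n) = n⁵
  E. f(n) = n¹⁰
C < B < A < D < E

Comparing growth rates:
C = log³(n) is O(log³ n)
B = 3n² is O(n²)
A = n² log(n) is O(n² log n)
D = n⁵ is O(n⁵)
E = n¹⁰ is O(n¹⁰)

Therefore, the order from slowest to fastest is: C < B < A < D < E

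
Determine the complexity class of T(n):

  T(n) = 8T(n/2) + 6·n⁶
Θ(n⁶)

Master Theorem: a = 8, b = 2, f(n) = 6·n⁶.
Compute the critical exponent d = log₂(8) = 3.
Compare f(n) = Θ(n⁶) against n^d:
  k = 6 > d = 3, so f(n) = Ω(n^(d+ε)) — Case 3.
  Regularity: a·(n/b)^6/n^6 = a/b^6 = 8/64 < 1 ✓.
  The top-level work dominates: T(n) = Θ(f(n)) = Θ(n⁶).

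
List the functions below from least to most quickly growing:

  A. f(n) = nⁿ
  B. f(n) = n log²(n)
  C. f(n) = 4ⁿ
B < C < A

Comparing growth rates:
B = n log²(n) is O(n log² n)
C = 4ⁿ is O(4ⁿ)
A = nⁿ is O(nⁿ)

Therefore, the order from slowest to fastest is: B < C < A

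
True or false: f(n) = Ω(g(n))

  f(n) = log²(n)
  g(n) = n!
False

f(n) = log²(n) is O(log² n), and g(n) = n! is O(n!).
Since O(log² n) grows slower than O(n!), f(n) = Ω(g(n)) is false.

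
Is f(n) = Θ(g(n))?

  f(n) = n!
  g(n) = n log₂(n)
False

f(n) = n! is O(n!), and g(n) = n log₂(n) is O(n log n).
Since they have different growth rates, f(n) = Θ(g(n)) is false.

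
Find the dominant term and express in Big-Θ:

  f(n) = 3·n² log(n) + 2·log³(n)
Θ(n² log n)

Order the terms by growth rate: 2·log³(n) ≺ 3·n² log(n).
The fastest-growing term 3·n² log(n) dominates as n → ∞; dropping its constant factor gives Θ(n² log n).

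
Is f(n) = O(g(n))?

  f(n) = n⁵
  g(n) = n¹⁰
True

f(n) = n⁵ is O(n⁵), and g(n) = n¹⁰ is O(n¹⁰).
Since O(n⁵) ⊆ O(n¹⁰) (f grows no faster than g), f(n) = O(g(n)) is true.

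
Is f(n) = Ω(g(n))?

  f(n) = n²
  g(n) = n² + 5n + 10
True

f(n) = n² and g(n) = n² + 5n + 10 are both O(n²).
Big-Ω permits equal growth rates (f ≥ c·g for some c > 0), so f(n) = Ω(g(n)) is true.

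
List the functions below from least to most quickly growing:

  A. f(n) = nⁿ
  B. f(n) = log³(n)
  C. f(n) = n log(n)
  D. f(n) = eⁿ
B < C < D < A

Comparing growth rates:
B = log³(n) is O(log³ n)
C = n log(n) is O(n log n)
D = eⁿ is O(eⁿ)
A = nⁿ is O(nⁿ)

Therefore, the order from slowest to fastest is: B < C < D < A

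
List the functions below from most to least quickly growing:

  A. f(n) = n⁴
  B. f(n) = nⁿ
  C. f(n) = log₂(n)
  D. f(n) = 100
B > A > C > D

Comparing growth rates:
B = nⁿ is O(nⁿ)
A = n⁴ is O(n⁴)
C = log₂(n) is O(log n)
D = 100 is O(1)

Therefore, the order from fastest to slowest is: B > A > C > D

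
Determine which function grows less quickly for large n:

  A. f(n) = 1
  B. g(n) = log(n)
A

f(n) = 1 is O(1), while g(n) = log(n) is O(log n).
Since O(1) grows slower than O(log n), f(n) is dominated.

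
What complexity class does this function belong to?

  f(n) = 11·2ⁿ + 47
O(2ⁿ)

The dominant term in 11·2ⁿ + 47 is 11·2ⁿ, which is Θ(2ⁿ).
Lower-order terms (47) are asymptotically negligible.
Constants are absorbed, so the tightest bound is O(2ⁿ).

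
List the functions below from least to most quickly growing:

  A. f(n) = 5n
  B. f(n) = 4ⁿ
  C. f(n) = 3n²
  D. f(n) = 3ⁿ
A < C < D < B

Comparing growth rates:
A = 5n is O(n)
C = 3n² is O(n²)
D = 3ⁿ is O(3ⁿ)
B = 4ⁿ is O(4ⁿ)

Therefore, the order from slowest to fastest is: A < C < D < B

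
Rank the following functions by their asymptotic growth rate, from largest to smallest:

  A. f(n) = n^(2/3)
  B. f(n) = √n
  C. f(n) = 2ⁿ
C > A > B

Comparing growth rates:
C = 2ⁿ is O(2ⁿ)
A = n^(2/3) is O(n^(2/3))
B = √n is O(√n)

Therefore, the order from fastest to slowest is: C > A > B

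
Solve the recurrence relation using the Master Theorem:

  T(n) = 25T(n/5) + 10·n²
Θ(n² log n)

Master Theorem: a = 25, b = 5, f(n) = 10·n².
Compute the critical exponent d = log₅(25) = 2.
Compare f(n) = Θ(n²) against n^d:
  k = 2 = d, so f(n) = Θ(n^d) — Case 2.
  Work is balanced across levels: T(n) = Θ(n^d log n) = Θ(n² log n).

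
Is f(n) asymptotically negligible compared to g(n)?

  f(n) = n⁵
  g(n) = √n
False

f(n) = n⁵ is O(n⁵), and g(n) = √n is O(√n).
Since O(n⁵) grows faster than or equal to O(√n), f(n) = o(g(n)) is false.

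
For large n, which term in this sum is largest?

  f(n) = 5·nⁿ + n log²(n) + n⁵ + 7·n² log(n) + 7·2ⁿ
5·nⁿ

Looking at each term:
  - 5·nⁿ is O(nⁿ)
  - n log²(n) is O(n log² n)
  - n⁵ is O(n⁵)
  - 7·n² log(n) is O(n² log n)
  - 7·2ⁿ is O(2ⁿ)

The term 5·nⁿ (O(nⁿ)) grows fastest and dominates all others.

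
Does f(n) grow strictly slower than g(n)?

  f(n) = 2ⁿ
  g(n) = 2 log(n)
False

f(n) = 2ⁿ is O(2ⁿ), and g(n) = 2 log(n) is O(log n).
Since O(2ⁿ) grows faster than or equal to O(log n), f(n) = o(g(n)) is false.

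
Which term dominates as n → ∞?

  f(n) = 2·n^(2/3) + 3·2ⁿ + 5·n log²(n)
3·2ⁿ

Looking at each term:
  - 2·n^(2/3) is O(n^(2/3))
  - 3·2ⁿ is O(2ⁿ)
  - 5·n log²(n) is O(n log² n)

The term 3·2ⁿ (O(2ⁿ)) grows fastest and dominates all others.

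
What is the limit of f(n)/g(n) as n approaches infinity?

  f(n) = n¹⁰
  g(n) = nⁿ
0

Since n¹⁰ (O(n¹⁰)) grows slower than nⁿ (O(nⁿ)),
the ratio f(n)/g(n) → 0 as n → ∞.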